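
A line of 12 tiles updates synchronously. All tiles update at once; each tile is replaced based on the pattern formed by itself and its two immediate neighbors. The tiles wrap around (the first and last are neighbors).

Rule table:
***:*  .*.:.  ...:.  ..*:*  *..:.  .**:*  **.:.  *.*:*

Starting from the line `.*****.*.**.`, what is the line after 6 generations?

generation 1: *****.*.**..
generation 2: ****.*.**..*
generation 3: ***.*.**..**
generation 4: **.*.**..***
generation 5: *.*.**..****
generation 6: .*.**..*****

.*.**..*****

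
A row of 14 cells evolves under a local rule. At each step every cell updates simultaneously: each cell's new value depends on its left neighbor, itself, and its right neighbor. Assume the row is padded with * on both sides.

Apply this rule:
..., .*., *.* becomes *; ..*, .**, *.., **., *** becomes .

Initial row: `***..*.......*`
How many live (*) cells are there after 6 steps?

1

.....*.*****..
.***.**.......
*...*...*****.
..*.*.*......*
..*****.****..
.......*......
count of *: 1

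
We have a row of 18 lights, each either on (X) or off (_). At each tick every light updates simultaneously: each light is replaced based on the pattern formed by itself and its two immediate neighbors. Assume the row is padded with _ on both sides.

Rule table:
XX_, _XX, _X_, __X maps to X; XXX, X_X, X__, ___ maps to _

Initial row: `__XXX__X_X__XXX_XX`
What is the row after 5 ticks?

X_X_X_XX_X_XX_X_XX

tick 1: _XX_X_XX_X_XX_X_XX
tick 2: XXX_X_XX_X_XX_X_XX
tick 3: X_X_X_XX_X_XX_X_XX
tick 4: X_X_X_XX_X_XX_X_XX  (fixed point — unchanged through tick 5)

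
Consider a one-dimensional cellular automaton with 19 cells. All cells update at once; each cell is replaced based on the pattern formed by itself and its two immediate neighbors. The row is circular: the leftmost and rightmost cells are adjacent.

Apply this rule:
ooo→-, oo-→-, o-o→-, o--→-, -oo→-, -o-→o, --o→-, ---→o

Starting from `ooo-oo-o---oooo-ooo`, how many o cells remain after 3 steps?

-------o-o---------
oooooo-o-o-oooooooo
-------o-o---------
count of o: 2

2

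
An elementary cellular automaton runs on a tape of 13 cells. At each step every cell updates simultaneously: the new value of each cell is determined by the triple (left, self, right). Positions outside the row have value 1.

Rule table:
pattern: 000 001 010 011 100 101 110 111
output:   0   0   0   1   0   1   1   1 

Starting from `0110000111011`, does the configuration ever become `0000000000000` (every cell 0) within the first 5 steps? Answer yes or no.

no

step 1: 1110000111111
step 2: 1110000111111  (fixed point — unchanged through step 5)
step 5 is 1110000111111, still not uniform 0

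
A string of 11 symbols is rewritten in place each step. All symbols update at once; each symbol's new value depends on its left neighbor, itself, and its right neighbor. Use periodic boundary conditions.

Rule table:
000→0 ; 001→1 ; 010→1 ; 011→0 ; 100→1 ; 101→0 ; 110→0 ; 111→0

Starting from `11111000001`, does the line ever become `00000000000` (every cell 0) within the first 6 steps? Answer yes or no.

00000100010
00001110111
10010000000
11111000001  (repeats step 0; period 4)
step 6: 00001110111
step 6 is 00001110111, still not uniform 0

no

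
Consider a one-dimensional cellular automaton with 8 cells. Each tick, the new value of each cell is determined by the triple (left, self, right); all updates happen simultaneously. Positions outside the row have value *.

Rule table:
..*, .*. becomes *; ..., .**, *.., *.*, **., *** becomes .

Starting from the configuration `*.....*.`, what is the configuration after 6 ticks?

....*...

tick 1: .....**.
tick 2: ....*...
tick 3: ...**..*
tick 4: ..*...*.
tick 5: .**..**.
tick 6: ....*...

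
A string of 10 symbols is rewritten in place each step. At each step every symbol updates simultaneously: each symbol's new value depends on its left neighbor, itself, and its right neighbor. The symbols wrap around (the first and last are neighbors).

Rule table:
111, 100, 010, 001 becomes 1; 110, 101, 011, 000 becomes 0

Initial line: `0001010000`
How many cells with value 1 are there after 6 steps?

2

step 1: 0011011000
step 2: 0100000100
step 3: 1110001110
step 4: 0101010100
step 5: 1101010110
step 6: 0001010000
count of 1: 2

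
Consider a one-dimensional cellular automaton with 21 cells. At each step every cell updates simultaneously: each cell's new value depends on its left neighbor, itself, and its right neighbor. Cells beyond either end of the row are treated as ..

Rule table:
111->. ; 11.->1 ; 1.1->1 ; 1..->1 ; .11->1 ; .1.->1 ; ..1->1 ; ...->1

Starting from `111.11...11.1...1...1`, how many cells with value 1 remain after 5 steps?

1.1111111111111111111
111.................1
1.1111111111111111111  (repeats step 1; period 2)
step 5: 1.1111111111111111111
count of 1: 20

20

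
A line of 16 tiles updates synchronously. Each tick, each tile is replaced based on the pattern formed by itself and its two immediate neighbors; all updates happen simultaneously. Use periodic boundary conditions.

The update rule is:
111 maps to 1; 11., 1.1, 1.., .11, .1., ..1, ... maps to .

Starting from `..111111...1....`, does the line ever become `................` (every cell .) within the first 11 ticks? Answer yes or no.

yes

...1111.........
....11..........
................
all cells are . at tick 3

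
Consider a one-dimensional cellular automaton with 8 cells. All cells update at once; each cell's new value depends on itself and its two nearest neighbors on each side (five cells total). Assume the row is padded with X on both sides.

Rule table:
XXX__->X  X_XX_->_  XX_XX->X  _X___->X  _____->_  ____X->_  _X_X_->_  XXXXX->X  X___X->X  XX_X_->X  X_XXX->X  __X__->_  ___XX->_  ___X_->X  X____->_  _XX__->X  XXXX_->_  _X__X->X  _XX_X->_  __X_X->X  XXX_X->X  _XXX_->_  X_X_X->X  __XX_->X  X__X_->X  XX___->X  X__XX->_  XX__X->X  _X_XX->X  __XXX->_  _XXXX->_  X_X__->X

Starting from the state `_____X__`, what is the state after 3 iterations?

X___X_X_
XXXXX_XX
XXX_XXX_

XXX_XXX_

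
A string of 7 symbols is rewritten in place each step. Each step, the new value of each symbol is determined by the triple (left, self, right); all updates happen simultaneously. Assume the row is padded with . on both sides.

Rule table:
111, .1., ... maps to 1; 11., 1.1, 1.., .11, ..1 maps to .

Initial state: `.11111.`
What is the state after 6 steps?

1..1..1

..111..
1..1..1
1..1..1  (fixed point — unchanged through step 6)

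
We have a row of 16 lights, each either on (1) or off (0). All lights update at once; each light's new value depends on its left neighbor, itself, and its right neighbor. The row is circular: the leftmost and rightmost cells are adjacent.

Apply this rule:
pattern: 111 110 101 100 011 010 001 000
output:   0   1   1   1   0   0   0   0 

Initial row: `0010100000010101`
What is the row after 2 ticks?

0100101000000101

tick 1: 1001010000001010
tick 2: 0100101000000101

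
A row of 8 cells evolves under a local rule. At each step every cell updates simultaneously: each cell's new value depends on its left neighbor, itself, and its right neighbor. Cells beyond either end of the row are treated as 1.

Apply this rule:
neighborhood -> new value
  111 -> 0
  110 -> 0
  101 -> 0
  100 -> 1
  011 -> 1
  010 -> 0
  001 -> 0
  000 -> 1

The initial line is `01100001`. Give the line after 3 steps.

01011101
00010001
11001101

11001101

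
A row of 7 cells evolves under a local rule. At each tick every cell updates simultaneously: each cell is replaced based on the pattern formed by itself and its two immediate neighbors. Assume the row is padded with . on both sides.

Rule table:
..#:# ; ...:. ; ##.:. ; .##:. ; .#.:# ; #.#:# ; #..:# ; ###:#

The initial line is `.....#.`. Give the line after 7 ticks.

....###
...#.#.
..#####
.#.###.
###.#.#
.#.####
###.##.

###.##.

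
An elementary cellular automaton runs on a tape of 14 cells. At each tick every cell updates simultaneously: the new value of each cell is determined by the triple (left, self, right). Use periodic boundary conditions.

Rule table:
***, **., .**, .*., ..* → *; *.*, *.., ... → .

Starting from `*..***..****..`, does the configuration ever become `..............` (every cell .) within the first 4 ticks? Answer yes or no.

tick 1: *.****.*****.*
tick 2: *.****.*****.*  (fixed point — unchanged through tick 4)
tick 4 is *.****.*****.*, still not uniform .

no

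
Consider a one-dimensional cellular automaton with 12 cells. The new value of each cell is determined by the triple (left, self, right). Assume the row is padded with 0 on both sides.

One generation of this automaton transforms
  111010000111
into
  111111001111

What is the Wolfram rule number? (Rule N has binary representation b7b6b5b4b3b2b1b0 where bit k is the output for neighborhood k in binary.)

position 1: 111 → 1  (bit 7 = 1)
position 2: 110 → 1  (bit 6 = 1)
position 3: 101 → 1  (bit 5 = 1)
position 5: 100 → 1  (bit 4 = 1)
position 0: 011 → 1  (bit 3 = 1)
position 4: 010 → 1  (bit 2 = 1)
position 8: 001 → 1  (bit 1 = 1)
position 6: 000 → 0  (bit 0 = 0)
bits b7..b0 = 11111110 = 254

254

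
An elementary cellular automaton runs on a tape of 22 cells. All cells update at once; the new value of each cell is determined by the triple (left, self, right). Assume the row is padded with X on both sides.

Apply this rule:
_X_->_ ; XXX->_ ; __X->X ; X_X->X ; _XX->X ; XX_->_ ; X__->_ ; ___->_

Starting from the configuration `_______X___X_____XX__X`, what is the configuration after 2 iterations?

______X___X_____XX__XX
_____X___X_____XX__XX_

_____X___X_____XX__XX_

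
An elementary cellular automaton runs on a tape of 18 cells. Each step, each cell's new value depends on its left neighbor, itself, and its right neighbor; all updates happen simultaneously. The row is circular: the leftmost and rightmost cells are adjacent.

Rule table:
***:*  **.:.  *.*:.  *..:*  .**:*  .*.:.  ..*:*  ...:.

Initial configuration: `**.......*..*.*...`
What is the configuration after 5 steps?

step 1: *.*.....*.**...*.*
step 2: ...*...*..*.*.*..*
step 3: *.*.*.*.**.....**.
step 4: ........*.*...**..
step 5: .......*...*.**.*.

.......*...*.**.*.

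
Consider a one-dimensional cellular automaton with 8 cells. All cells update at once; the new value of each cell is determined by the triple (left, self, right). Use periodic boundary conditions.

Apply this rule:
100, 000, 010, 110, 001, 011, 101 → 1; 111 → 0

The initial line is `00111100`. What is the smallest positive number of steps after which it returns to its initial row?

2

11100111
00111100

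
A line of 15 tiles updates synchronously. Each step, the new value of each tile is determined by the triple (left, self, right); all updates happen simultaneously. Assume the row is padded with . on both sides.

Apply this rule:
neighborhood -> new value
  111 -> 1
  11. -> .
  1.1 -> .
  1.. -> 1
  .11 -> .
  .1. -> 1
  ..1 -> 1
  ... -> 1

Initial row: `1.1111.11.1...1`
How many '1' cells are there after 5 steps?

step 1: 1..11.....11111
step 2: 111..11111.111.
step 3: .1.11.111...1.1
step 4: 11.....1.1111.1
step 5: ..111111..11..1
count of 1: 9

9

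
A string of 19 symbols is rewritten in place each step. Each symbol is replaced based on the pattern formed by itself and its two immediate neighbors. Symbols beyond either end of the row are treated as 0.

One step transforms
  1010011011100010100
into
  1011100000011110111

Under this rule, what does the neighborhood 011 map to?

At position 5 the neighborhood is 011; the next row has 0 there.

0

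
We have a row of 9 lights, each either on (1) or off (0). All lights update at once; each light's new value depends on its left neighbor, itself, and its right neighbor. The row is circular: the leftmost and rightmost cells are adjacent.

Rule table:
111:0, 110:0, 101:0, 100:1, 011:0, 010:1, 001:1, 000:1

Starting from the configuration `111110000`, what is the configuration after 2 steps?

111110000

000001111
111110000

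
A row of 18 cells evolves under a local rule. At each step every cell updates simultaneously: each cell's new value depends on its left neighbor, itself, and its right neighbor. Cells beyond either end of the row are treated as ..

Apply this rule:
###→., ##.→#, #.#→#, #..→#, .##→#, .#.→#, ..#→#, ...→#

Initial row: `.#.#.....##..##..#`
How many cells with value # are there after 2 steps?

##################
#................#
count of #: 2

2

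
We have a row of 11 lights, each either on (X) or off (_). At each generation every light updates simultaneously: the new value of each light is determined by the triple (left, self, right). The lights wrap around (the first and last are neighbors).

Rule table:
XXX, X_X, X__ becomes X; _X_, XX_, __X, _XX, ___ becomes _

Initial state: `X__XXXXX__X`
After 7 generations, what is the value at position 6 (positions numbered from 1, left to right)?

_

_X__XXX_X__
__X__X_X_X_
___X__X_X_X
X___X__X_X_
_X___X__X_X
X_X___X__X_
_X_X___X__X
position 6 holds _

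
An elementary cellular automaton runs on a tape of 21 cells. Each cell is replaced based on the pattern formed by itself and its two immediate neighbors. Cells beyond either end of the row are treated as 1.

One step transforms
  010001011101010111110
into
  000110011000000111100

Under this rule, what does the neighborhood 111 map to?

1

At position 8 the neighborhood is 111; the next row has 1 there.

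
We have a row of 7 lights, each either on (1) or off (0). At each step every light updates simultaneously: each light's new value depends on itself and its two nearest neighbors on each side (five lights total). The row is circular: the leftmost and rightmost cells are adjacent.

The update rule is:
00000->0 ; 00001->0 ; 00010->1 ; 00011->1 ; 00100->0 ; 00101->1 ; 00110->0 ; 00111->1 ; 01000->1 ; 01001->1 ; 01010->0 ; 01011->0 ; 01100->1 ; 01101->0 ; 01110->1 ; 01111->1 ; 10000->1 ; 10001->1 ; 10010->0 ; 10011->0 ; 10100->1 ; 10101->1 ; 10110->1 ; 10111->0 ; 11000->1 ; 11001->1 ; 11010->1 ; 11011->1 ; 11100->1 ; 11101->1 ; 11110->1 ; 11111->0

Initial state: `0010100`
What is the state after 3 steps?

step 1: 0110111
step 2: 1101011
step 3: 1111001

1111001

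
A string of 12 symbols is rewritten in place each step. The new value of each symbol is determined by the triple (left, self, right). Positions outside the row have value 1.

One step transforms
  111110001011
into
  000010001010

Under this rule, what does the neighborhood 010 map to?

At position 8 the neighborhood is 010; the next row has 1 there.

1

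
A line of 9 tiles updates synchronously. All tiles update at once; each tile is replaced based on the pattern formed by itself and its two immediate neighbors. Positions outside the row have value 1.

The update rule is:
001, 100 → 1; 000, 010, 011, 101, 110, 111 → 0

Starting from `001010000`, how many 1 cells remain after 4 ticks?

2

tick 1: 110001001
tick 2: 001010110
tick 3: 110000000
tick 4: 001000001
count of 1: 2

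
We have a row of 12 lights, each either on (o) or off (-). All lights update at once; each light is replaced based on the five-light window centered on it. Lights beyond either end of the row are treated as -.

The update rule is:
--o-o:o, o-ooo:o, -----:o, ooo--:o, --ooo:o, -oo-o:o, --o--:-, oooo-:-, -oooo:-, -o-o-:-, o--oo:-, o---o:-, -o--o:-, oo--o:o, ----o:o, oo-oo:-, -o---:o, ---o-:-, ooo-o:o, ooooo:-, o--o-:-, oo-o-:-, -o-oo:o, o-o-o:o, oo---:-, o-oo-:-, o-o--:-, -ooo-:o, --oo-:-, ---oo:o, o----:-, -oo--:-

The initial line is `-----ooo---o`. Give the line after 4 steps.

-ooooo--oooo

step 1: oooooooo----
step 2: o------o--oo
step 3: -o-ooo------
step 4: -ooooo--oooo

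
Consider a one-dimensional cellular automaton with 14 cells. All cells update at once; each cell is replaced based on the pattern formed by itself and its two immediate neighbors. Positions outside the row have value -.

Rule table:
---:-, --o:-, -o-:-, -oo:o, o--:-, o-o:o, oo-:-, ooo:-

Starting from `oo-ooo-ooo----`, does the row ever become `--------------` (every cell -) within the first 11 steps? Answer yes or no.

o-oo--oo------
-oo---o-------
-o------------
--------------
all cells are - at step 4

yes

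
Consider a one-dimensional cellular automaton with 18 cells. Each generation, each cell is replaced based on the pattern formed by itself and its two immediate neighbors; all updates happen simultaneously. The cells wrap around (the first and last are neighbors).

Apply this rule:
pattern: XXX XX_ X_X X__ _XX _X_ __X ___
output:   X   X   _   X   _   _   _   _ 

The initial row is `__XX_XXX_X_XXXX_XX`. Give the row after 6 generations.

X__X__XX____XXX__X
XX__X__XX____XXX__
_XX__X__XX____XXX_
__XX__X__XX____XXX
X__XX__X__XX____XX
XX__XX__X__XX____X

XX__XX__X__XX____X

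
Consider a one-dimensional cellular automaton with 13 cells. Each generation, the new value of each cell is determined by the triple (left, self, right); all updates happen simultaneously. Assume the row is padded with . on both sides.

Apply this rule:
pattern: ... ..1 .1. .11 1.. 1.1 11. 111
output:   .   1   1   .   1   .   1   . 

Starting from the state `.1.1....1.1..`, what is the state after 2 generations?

11.11..11.11.
.1..111.1..11

.1..111.1..11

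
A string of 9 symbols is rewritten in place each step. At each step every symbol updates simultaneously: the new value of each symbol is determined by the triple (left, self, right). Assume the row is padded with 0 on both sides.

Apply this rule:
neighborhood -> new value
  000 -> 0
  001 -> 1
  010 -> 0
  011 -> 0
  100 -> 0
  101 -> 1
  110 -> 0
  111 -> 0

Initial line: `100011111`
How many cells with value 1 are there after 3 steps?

step 1: 000100000
step 2: 001000000
step 3: 010000000
count of 1: 1

1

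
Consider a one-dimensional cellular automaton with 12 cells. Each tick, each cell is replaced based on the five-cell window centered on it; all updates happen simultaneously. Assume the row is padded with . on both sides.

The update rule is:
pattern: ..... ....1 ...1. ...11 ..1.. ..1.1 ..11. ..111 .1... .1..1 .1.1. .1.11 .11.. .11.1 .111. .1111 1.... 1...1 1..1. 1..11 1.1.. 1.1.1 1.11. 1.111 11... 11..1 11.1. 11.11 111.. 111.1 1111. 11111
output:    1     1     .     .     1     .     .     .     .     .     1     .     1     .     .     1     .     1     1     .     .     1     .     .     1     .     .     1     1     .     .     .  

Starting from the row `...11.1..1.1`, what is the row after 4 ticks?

tick 1: 11......1.1.
tick 2: .11.111..1..
tick 3: ...1..1.11..
tick 4: 11.1.1...11.

11.1.1...11.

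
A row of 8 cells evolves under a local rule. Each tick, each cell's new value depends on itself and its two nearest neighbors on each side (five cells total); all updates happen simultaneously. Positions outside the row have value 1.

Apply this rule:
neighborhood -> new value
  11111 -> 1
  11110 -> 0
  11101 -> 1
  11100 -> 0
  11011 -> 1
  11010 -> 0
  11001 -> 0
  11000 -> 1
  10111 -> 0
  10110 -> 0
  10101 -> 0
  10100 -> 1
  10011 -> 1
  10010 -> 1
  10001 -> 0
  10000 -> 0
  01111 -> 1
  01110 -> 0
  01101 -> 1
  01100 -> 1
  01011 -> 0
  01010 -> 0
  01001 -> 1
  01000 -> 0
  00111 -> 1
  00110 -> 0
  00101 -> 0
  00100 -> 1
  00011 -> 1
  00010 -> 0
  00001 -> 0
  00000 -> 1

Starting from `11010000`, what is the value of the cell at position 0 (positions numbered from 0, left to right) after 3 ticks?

1

tick 1: 01010001
tick 2: 00010011
tick 3: 10011111
position 0 holds 1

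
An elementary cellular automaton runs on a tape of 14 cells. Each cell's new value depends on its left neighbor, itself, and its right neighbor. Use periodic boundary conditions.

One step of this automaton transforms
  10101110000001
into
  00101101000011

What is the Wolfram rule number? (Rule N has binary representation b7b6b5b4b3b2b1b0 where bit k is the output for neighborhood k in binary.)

position 5: 111 → 1  (bit 7 = 1)
position 0: 110 → 0  (bit 6 = 0)
position 1: 101 → 0  (bit 5 = 0)
position 7: 100 → 1  (bit 4 = 1)
position 4: 011 → 1  (bit 3 = 1)
position 2: 010 → 1  (bit 2 = 1)
position 12: 001 → 1  (bit 1 = 1)
position 8: 000 → 0  (bit 0 = 0)
bits b7..b0 = 10011110 = 158

158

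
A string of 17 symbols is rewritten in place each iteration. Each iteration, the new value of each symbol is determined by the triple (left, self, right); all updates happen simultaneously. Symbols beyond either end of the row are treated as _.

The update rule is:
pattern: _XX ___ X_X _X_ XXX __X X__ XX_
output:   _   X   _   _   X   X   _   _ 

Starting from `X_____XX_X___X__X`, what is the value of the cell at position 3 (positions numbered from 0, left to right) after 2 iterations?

__XXXX_____XX__X_
XX_XX__XXXX___X__
position 3 holds X

X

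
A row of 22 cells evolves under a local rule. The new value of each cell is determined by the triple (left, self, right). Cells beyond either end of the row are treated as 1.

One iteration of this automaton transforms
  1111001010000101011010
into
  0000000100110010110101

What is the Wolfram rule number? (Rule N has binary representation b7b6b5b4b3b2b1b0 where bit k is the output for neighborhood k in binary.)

41

position 0: 111 → 0  (bit 7 = 0)
position 3: 110 → 0  (bit 6 = 0)
position 7: 101 → 1  (bit 5 = 1)
position 4: 100 → 0  (bit 4 = 0)
position 17: 011 → 1  (bit 3 = 1)
position 6: 010 → 0  (bit 2 = 0)
position 5: 001 → 0  (bit 1 = 0)
position 10: 000 → 1  (bit 0 = 1)
bits b7..b0 = 00101001 = 41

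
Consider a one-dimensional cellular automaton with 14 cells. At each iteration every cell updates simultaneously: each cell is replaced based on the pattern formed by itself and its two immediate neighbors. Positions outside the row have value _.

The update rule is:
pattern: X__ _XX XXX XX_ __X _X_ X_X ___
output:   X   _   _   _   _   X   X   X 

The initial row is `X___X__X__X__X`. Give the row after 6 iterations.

XX__X__X__XXXX

XXX_XX_XX_XX_X
___X__X__X__XX
XX_XX_XX_XX___
__X__X__X__XXX
X_XX_XX_XX____
XX__X__X__XXXX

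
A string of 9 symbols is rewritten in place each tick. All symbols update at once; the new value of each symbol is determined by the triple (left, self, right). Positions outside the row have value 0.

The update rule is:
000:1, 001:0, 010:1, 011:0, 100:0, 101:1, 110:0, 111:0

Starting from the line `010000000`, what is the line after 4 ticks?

111000000

010111111
011000000
000011111
111000000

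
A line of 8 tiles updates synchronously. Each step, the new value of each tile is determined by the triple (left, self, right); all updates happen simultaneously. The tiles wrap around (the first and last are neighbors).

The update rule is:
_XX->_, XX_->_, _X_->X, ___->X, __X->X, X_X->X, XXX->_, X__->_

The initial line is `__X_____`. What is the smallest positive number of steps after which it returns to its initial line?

16

XXX_XXXX
___X____
XXXX_XXX
____X___
XXXXX_XX
_____X__
XXXXXX_X
______X_
XXXXXXX_
_______X
_XXXXXXX
X_______
X_XXXXXX
_X______
XX_XXXXX
__X_____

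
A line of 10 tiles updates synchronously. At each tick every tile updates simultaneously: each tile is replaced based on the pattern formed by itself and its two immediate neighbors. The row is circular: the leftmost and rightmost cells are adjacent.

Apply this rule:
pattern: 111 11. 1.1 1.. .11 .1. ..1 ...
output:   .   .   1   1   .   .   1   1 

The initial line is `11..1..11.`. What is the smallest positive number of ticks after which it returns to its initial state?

2

tick 1: ..11.11..1
tick 2: 11..1..11.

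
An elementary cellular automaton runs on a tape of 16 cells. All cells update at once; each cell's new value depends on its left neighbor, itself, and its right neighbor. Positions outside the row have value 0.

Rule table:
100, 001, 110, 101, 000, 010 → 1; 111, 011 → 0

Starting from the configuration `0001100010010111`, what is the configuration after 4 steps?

1110111111111001
0011000000001111
1101111111110001
0110000000011111

0110000000011111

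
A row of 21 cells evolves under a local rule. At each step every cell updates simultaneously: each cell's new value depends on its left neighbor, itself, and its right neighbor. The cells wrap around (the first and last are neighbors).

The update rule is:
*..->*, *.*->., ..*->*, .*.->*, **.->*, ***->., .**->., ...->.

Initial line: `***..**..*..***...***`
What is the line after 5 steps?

....*.***....*...*.**

step 1: ..***.******..**.*...
step 2: .*..*......***.*.**..
step 3: ******....*..*.*..**.
step 4: .....**..*****.***.*.
step 5: ....*.***....*...*.**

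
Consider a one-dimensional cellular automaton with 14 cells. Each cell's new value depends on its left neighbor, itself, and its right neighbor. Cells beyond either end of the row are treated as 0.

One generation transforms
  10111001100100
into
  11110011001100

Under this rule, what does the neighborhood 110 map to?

At position 4 the neighborhood is 110; the next row has 0 there.

0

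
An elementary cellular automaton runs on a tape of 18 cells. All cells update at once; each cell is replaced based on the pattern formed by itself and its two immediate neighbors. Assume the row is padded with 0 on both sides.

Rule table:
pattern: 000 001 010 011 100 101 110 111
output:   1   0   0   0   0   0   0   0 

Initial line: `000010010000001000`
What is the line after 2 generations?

000011110000001000

generation 1: 111000000111100011
generation 2: 000011110000001000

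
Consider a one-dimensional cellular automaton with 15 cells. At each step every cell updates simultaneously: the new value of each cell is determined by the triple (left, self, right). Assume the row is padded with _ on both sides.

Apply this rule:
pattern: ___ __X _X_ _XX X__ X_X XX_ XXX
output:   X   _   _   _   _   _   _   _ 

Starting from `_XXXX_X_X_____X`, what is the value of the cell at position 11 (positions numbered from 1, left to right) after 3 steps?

__________XXX__
XXXXXXXXX_____X
__________XXX__
position 11 holds X

X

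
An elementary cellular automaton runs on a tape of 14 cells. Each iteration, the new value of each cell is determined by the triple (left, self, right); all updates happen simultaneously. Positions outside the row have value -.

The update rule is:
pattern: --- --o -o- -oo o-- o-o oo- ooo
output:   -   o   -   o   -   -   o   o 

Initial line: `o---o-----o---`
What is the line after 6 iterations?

----o---------

---o-----o----
--o-----o-----
-o-----o------
o-----o-------
-----o--------
----o---------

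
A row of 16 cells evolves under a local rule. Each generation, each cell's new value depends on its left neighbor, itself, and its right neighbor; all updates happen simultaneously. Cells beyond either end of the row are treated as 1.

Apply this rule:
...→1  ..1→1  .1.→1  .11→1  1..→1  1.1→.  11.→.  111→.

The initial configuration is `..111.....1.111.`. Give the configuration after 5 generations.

11111..1111111..

111..111111.1...
...111......1111
1111..1111111...
....111......111
11111..1111111..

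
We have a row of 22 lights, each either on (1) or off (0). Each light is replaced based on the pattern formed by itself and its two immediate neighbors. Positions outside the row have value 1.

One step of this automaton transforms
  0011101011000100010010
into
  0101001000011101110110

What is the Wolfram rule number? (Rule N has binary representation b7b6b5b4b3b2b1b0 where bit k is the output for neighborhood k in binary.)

position 3: 111 → 1  (bit 7 = 1)
position 4: 110 → 0  (bit 6 = 0)
position 5: 101 → 0  (bit 5 = 0)
position 0: 100 → 0  (bit 4 = 0)
position 2: 011 → 0  (bit 3 = 0)
position 6: 010 → 1  (bit 2 = 1)
position 1: 001 → 1  (bit 1 = 1)
position 11: 000 → 1  (bit 0 = 1)
bits b7..b0 = 10000111 = 135

135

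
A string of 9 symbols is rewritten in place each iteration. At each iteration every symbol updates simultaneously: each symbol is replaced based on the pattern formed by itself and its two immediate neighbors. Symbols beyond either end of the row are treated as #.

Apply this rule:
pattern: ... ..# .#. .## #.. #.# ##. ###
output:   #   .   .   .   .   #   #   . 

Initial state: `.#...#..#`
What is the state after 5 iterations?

iteration 1: #..#.....
iteration 2: #....###.
iteration 3: #.##...##
iteration 4: ##.#.#...
iteration 5: .##.#..#.

.##.#..#.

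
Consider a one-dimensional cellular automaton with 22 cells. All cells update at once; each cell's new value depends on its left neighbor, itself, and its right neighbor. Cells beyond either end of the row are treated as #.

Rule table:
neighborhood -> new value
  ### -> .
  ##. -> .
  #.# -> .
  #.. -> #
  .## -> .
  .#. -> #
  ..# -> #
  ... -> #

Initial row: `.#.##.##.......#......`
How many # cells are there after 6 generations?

8

.#......##############
.#######..............
........##############
########..............
........##############  (repeats generation 3; period 2)
generation 6: ########..............
count of #: 8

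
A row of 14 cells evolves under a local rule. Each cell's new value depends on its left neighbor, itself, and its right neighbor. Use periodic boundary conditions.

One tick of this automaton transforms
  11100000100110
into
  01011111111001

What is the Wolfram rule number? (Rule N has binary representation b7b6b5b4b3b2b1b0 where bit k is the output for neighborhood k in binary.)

position 1: 111 → 1  (bit 7 = 1)
position 2: 110 → 0  (bit 6 = 0)
position 13: 101 → 1  (bit 5 = 1)
position 3: 100 → 1  (bit 4 = 1)
position 0: 011 → 0  (bit 3 = 0)
position 8: 010 → 1  (bit 2 = 1)
position 7: 001 → 1  (bit 1 = 1)
position 4: 000 → 1  (bit 0 = 1)
bits b7..b0 = 10110111 = 183

183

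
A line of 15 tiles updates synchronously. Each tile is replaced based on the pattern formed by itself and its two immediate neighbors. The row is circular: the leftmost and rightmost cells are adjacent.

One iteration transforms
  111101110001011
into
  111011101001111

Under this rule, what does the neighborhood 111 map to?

At position 0 the neighborhood is 111; the next row has 1 there.

1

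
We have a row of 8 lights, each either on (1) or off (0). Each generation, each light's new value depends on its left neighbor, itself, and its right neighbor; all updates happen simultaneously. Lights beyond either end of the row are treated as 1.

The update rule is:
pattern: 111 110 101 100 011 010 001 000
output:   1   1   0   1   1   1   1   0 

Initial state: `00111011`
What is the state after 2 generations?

11111011

generation 1: 11111011
generation 2: 11111011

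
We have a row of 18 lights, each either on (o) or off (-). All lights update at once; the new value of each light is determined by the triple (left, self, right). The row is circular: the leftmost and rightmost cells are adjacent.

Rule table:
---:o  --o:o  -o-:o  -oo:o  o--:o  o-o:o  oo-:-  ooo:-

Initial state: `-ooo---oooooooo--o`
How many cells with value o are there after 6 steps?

step 1: oo--oooo-------ooo
step 2: --ooo---oooooooo--
step 3: ooo--oooo-------oo
step 4: ---ooo---oooooooo-
step 5: oooo--oooo-------o
step 6: ----ooo---oooooooo
count of o: 11

11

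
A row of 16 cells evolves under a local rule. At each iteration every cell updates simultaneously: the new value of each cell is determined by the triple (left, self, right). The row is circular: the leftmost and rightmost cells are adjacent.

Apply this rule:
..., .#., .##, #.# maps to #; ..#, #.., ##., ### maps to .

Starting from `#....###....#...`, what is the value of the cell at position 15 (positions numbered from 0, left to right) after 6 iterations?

#

iteration 1: #.##.#...##.#.#.
iteration 2: ###.##.#.#.#####
iteration 3: ...##.######....
iteration 4: ##.#.##......###
iteration 5: ..####..####.#..
iteration 6: #.#.....#...##.#
position 15 holds #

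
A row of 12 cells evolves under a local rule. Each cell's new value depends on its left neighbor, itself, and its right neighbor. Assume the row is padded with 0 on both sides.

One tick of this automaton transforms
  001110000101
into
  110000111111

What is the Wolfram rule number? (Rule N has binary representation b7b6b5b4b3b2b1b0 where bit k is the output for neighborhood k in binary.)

position 3: 111 → 0  (bit 7 = 0)
position 4: 110 → 0  (bit 6 = 0)
position 10: 101 → 1  (bit 5 = 1)
position 5: 100 → 0  (bit 4 = 0)
position 2: 011 → 0  (bit 3 = 0)
position 9: 010 → 1  (bit 2 = 1)
position 1: 001 → 1  (bit 1 = 1)
position 0: 000 → 1  (bit 0 = 1)
bits b7..b0 = 00100111 = 39

39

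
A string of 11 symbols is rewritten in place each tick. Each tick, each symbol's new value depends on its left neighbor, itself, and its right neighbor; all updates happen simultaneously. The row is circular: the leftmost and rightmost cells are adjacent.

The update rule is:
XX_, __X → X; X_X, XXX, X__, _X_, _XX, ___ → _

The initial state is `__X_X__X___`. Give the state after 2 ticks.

X____X_____

_X____X____
X____X_____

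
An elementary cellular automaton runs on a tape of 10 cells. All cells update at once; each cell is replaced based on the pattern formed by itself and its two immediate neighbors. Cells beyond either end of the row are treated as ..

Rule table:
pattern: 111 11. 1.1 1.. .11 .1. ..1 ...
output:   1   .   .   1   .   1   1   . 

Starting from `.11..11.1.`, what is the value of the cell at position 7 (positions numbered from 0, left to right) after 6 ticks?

1..11...11
111..1.1..
.1.111.11.
11..1....1
..1111..11
.1.11.11..
position 7 holds 1

1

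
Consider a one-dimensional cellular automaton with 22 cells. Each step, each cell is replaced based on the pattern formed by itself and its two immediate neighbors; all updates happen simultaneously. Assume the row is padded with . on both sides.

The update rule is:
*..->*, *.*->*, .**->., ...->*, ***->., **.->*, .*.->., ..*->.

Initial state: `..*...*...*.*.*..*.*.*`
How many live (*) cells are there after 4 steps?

*..**..**..*.*.*..*.*.
.*..**..**..*.*.*..*.*
..*..**..**..*.*.*..*.
*..*..**..**..*.*.*..*
count of *: 10

10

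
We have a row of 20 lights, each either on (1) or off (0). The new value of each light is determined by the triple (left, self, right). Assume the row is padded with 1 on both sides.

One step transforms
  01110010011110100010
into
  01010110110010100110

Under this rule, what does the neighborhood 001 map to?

1

At position 5 the neighborhood is 001; the next row has 1 there.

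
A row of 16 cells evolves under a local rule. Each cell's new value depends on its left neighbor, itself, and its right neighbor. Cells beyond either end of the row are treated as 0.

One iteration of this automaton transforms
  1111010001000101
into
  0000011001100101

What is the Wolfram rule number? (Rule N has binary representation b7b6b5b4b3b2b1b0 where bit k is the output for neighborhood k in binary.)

position 1: 111 → 0  (bit 7 = 0)
position 3: 110 → 0  (bit 6 = 0)
position 4: 101 → 0  (bit 5 = 0)
position 6: 100 → 1  (bit 4 = 1)
position 0: 011 → 0  (bit 3 = 0)
position 5: 010 → 1  (bit 2 = 1)
position 8: 001 → 0  (bit 1 = 0)
position 7: 000 → 0  (bit 0 = 0)
bits b7..b0 = 00010100 = 20

20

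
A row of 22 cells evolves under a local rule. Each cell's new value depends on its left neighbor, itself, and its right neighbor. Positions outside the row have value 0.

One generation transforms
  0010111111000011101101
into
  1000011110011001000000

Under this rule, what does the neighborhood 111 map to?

1

At position 5 the neighborhood is 111; the next row has 1 there.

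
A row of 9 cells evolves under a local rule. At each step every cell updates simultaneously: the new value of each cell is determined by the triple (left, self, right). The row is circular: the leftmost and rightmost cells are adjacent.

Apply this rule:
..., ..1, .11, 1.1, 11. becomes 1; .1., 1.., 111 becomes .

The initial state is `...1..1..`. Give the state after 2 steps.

111..1..1
..1.1..11

..1.1..11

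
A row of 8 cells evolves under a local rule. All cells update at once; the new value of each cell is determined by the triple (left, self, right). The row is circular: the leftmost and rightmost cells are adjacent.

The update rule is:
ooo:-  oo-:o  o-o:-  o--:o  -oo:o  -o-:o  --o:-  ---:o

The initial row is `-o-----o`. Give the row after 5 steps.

-o-o-o-o

-ooooo-o
-o---o-o
-ooo-o-o
-o-o-o-o
-o-o-o-o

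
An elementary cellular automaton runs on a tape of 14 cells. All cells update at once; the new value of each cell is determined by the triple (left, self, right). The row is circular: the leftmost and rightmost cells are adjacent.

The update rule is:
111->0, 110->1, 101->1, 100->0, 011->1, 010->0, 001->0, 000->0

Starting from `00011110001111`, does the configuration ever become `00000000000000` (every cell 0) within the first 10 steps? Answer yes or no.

step 1: 00010010001001
step 2: 00000000000000
all cells are 0 at step 2

yes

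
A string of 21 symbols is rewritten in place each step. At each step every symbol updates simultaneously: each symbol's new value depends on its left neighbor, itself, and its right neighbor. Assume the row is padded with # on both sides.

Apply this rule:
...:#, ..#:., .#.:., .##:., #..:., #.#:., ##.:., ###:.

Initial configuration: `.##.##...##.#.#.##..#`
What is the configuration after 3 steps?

.......#.............
.#####...###########.
.......#.............

.......#.............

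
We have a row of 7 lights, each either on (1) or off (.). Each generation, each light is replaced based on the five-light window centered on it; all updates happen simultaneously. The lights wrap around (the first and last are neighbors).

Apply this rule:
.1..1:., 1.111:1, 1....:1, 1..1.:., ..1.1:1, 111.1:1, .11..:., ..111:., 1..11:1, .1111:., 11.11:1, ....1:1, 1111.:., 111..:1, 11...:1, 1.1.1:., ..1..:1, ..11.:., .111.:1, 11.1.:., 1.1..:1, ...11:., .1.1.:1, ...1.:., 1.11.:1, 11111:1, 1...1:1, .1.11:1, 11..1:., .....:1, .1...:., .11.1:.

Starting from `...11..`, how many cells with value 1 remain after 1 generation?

generation 1: 11...11
count of 1: 4

4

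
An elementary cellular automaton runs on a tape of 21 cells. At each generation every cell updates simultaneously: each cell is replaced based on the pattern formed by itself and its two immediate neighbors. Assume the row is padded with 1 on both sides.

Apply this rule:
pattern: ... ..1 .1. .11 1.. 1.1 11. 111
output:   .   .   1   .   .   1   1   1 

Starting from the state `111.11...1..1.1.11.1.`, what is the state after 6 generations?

111111...1.......1111

1111.1...1..1111.1111
111111...1...1111.111
111111...1....1111.11
111111...1.....1111.1
111111...1......1111.
111111...1.......1111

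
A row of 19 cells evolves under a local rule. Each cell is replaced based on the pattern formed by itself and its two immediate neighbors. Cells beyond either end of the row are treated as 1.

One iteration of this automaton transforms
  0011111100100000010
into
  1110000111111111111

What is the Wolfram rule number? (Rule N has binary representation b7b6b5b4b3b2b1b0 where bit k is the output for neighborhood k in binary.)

position 3: 111 → 0  (bit 7 = 0)
position 7: 110 → 1  (bit 6 = 1)
position 18: 101 → 1  (bit 5 = 1)
position 0: 100 → 1  (bit 4 = 1)
position 2: 011 → 1  (bit 3 = 1)
position 10: 010 → 1  (bit 2 = 1)
position 1: 001 → 1  (bit 1 = 1)
position 12: 000 → 1  (bit 0 = 1)
bits b7..b0 = 01111111 = 127

127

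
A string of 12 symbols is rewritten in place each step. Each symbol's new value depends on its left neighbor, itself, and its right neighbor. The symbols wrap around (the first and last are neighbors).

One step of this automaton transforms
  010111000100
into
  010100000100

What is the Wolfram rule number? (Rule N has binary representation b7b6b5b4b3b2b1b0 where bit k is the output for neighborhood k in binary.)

position 4: 111 → 0  (bit 7 = 0)
position 5: 110 → 0  (bit 6 = 0)
position 2: 101 → 0  (bit 5 = 0)
position 6: 100 → 0  (bit 4 = 0)
position 3: 011 → 1  (bit 3 = 1)
position 1: 010 → 1  (bit 2 = 1)
position 0: 001 → 0  (bit 1 = 0)
position 7: 000 → 0  (bit 0 = 0)
bits b7..b0 = 00001100 = 12

12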